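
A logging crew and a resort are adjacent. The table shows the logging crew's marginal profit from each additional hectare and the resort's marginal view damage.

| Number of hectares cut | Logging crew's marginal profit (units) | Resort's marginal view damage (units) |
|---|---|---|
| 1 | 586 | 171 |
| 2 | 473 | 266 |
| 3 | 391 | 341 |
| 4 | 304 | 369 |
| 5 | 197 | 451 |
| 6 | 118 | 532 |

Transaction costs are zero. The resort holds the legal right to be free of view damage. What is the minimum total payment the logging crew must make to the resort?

778

Efficient level: marginal profit ≥ marginal view damage through level 3, so k* = 3.
With the resort holding the right, the logging crew must at least compensate total damage at k*: 171 + 266 + 341 = 778.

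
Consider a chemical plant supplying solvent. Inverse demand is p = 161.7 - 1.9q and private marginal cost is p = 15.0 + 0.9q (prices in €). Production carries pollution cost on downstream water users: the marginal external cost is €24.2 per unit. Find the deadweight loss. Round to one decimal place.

Market equilibrium (private): 15.0 + 0.9q = 161.7 - 1.9q → q_m = 52.3929.
Social marginal cost = private MC + MEC = 39.2 + 0.9q.
Set SMC = demand: 39.2 + 0.9q = 161.7 - 1.9q → q* = 43.7500.
The loss is the area between SMC and demand from q* to q_m; with linear curves that's a triangle of height MEC(q_m).
DWL = ½ × 8.6429 × 24.2000 = 104.5791.

DWL = €104.6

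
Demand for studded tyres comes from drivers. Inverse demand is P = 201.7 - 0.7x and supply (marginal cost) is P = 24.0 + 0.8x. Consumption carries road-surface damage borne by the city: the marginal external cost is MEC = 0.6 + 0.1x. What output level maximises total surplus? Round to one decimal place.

x* = 110.7

Social marginal benefit = demand − MEC = 201.1 - 0.8x.
Set SMB = MC: 201.1 - 0.8x = 24.0 + 0.8x → x* = 110.6875.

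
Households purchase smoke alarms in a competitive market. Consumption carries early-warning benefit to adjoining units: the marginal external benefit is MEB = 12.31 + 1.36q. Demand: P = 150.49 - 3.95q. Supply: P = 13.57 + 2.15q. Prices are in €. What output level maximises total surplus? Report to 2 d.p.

q* = 31.48

Social marginal benefit = demand + MEB = 162.80 - 2.59q.
Set SMB = MC: 162.80 - 2.59q = 13.57 + 2.15q → q* = 31.4831.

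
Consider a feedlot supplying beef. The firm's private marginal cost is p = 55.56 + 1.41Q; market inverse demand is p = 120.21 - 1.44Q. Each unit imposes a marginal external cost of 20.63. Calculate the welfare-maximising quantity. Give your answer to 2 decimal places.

Q* = 15.45

Social marginal cost = private MC + MEC = 76.19 + 1.41Q.
Set SMC = demand: 76.19 + 1.41Q = 120.21 - 1.44Q → Q* = 15.4456.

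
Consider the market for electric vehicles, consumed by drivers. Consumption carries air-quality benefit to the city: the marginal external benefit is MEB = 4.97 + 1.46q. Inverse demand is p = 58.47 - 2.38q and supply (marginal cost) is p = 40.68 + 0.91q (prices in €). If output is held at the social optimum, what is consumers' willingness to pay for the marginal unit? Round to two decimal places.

Social marginal benefit = demand + MEB = 63.44 - 0.92q.
Set SMB = MC: 63.44 - 0.92q = 40.68 + 0.91q → q* = 12.4372.
Consumer price on the demand curve at q*: 58.47 − 2.38×12.4372 = 28.8695.

P = €28.87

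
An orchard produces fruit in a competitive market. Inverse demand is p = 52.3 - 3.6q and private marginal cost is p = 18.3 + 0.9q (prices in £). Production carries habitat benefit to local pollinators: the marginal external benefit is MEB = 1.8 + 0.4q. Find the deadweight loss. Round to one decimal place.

DWL = £2.8

Market equilibrium (private): 18.3 + 0.9q = 52.3 - 3.6q → q_m = 7.5556.
Social marginal cost = private MC − MEB = 16.5 + 0.5q.
Set SMC = demand: 16.5 + 0.5q = 52.3 - 3.6q → q* = 8.7317.
The loss is the area between SMC and demand from q* to q_m; with linear curves that's a triangle of height MEB(q_m).
DWL = ½ × 1.1761 × 4.8222 = 2.8357.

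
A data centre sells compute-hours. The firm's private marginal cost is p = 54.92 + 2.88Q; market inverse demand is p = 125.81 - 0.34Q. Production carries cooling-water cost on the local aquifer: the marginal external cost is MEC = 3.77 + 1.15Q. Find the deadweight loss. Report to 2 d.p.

Market equilibrium (private): 54.92 + 2.88Q = 125.81 - 0.34Q → Q_m = 22.0155.
Social marginal cost = private MC + MEC = 58.69 + 4.03Q.
Set SMC = demand: 58.69 + 4.03Q = 125.81 - 0.34Q → Q* = 15.3593.
Between Q* and Q_m the wedge SMC − demand runs linearly from 0 to MEC(Q_m), so the loss is a triangle.
DWL = ½ × 6.6562 × 29.0879 = 96.8074.

DWL = 96.81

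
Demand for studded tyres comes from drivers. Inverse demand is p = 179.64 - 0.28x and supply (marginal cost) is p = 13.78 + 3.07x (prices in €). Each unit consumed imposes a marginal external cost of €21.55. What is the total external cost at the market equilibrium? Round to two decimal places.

Market equilibrium (private): 13.78 + 3.07x = 179.64 - 0.28x → x_m = 49.5104.
Total external cost = MEC × x_m = 21.55 × 49.5104 = 1066.9491.

€1066.95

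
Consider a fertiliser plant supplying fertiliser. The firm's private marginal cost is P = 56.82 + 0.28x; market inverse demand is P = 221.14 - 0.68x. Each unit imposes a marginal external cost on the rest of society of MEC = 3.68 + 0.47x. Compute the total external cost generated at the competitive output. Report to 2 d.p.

Market equilibrium (private): 56.82 + 0.28x = 221.14 - 0.68x → x_m = 171.1667.
Total external cost = ∫₀^{x_m} (3.68 + 0.47x) dx = 3.68×171.1667 + ½×0.47×171.1667² = 7514.9327.

7514.93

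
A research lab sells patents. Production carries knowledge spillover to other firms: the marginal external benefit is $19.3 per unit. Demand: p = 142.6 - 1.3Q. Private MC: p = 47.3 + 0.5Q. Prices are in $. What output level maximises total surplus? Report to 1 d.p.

Social marginal cost = private MC − MEB = 28.0 + 0.5Q.
Set SMC = demand: 28.0 + 0.5Q = 142.6 - 1.3Q → Q* = 63.6667.

Q* = 63.7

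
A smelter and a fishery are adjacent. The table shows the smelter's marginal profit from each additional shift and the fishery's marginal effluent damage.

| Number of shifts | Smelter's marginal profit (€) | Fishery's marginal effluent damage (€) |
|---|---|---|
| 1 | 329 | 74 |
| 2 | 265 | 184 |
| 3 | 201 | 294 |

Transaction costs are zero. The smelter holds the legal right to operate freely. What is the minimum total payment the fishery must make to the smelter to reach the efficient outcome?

Left alone the smelter would choose level 3 (marginal profit stays positive).
Efficient level: k* = 2 (marginal profit ≥ marginal effluent damage through 2).
The fishery must at least cover the smelter's forgone profit from cutting 3→2: 201 = 201.

€201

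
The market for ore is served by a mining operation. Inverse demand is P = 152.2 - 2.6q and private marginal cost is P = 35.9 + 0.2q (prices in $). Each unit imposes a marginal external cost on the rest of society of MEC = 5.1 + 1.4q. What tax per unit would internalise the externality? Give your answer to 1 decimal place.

Social marginal cost = private MC + MEC = 41.0 + 1.6q.
Set SMC = demand: 41.0 + 1.6q = 152.2 - 2.6q → q* = 26.4762.
The Pigouvian tax equals MEC at q*: 5.1 + 1.4×26.4762 = 42.1667.

tax = $42.2 per unit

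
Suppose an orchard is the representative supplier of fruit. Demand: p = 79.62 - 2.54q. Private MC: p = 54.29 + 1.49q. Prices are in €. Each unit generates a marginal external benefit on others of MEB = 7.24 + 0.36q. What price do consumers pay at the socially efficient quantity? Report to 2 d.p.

P = €57.08

Social marginal cost = private MC − MEB = 47.05 + 1.13q.
Set SMC = demand: 47.05 + 1.13q = 79.62 - 2.54q → q* = 8.8747.
Consumer price on the demand curve at q*: 79.62 − 2.54×8.8747 = 57.0783.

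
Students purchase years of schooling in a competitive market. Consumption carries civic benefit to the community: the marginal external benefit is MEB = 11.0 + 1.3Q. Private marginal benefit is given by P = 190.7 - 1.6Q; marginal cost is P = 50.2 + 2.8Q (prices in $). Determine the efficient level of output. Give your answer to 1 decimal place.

Social marginal benefit = demand + MEB = 201.7 - 0.3Q.
Set SMB = MC: 201.7 - 0.3Q = 50.2 + 2.8Q → Q* = 48.8710.

Q* = 48.9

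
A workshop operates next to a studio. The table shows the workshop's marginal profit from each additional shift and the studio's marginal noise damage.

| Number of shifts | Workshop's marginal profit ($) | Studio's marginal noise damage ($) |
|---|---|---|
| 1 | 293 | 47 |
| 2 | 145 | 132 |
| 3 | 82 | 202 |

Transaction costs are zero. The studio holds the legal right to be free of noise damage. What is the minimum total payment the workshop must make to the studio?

$179

Efficient level: marginal profit ≥ marginal noise damage through level 2, so k* = 2.
With the studio holding the right, the workshop must at least compensate total damage at k*: 47 + 132 = 179.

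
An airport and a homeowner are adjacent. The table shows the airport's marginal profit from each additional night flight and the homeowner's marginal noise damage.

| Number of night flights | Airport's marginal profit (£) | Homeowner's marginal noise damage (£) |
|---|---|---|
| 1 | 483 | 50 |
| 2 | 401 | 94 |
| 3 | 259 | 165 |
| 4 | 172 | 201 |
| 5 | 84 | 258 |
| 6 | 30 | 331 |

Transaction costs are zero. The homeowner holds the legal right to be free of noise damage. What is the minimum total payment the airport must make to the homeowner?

Efficient level: marginal profit ≥ marginal noise damage through level 3, so k* = 3.
With the homeowner holding the right, the airport must at least compensate total damage at k*: 50 + 94 + 165 = 309.

£309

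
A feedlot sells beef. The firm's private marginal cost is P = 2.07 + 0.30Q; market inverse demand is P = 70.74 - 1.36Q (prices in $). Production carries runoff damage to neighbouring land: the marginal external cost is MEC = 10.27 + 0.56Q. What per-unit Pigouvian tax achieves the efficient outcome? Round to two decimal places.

tax = $25.00 per unit

Social marginal cost = private MC + MEC = 12.34 + 0.86Q.
Set SMC = demand: 12.34 + 0.86Q = 70.74 - 1.36Q → Q* = 26.3063.
The Pigouvian tax equals MEC at Q*: 10.27 + 0.56×26.3063 = 25.0015.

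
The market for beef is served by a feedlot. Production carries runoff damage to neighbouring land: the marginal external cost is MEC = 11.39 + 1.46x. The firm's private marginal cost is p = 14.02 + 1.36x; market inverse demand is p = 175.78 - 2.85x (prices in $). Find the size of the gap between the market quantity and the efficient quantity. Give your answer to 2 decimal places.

Market equilibrium (private): 14.02 + 1.36x = 175.78 - 2.85x → x_m = 38.4228.
Social marginal cost = private MC + MEC = 25.41 + 2.82x.
Set SMC = demand: 25.41 + 2.82x = 175.78 - 2.85x → x* = 26.5203.
Gap = |38.4228 − 26.5203| = 11.9025.

11.90 units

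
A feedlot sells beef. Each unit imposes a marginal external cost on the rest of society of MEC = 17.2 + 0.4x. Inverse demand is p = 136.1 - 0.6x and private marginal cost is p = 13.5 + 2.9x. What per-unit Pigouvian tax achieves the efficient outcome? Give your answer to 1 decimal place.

tax = 28.0 per unit

Social marginal cost = private MC + MEC = 30.7 + 3.3x.
Set SMC = demand: 30.7 + 3.3x = 136.1 - 0.6x → x* = 27.0256.
The Pigouvian tax equals MEC at x*: 17.2 + 0.4×27.0256 = 28.0102.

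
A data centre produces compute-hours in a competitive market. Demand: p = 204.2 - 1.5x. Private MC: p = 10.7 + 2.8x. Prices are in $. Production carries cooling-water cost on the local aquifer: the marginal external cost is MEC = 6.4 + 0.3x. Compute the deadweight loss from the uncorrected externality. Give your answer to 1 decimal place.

DWL = $43.0

Market equilibrium (private): 10.7 + 2.8x = 204.2 - 1.5x → x_m = 45.0000.
Social marginal cost = private MC + MEC = 17.1 + 3.1x.
Set SMC = demand: 17.1 + 3.1x = 204.2 - 1.5x → x* = 40.6739.
The loss is the area between SMC and demand from x* to x_m; with linear curves that's a triangle of height MEC(x_m).
DWL = ½ × 4.3261 × 19.9000 = 43.0447.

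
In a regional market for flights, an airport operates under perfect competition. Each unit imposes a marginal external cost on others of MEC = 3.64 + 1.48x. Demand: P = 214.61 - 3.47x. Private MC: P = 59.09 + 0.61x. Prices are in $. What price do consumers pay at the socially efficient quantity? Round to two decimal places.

Social marginal cost = private MC + MEC = 62.73 + 2.09x.
Set SMC = demand: 62.73 + 2.09x = 214.61 - 3.47x → x* = 27.3165.
Consumer price on the demand curve at x*: 214.61 − 3.47×27.3165 = 119.8217.

P = $119.82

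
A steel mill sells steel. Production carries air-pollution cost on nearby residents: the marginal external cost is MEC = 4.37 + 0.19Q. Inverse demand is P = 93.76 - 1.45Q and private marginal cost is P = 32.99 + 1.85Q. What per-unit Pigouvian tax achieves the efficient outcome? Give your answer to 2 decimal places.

Social marginal cost = private MC + MEC = 37.36 + 2.04Q.
Set SMC = demand: 37.36 + 2.04Q = 93.76 - 1.45Q → Q* = 16.1605.
The Pigouvian tax equals MEC at Q*: 4.37 + 0.19×16.1605 = 7.4405.

tax = 7.44 per unit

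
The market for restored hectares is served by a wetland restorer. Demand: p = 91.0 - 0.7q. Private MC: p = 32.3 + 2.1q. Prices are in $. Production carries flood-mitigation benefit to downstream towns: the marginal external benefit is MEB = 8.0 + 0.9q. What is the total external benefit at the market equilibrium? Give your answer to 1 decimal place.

$365.5

Market equilibrium (private): 32.3 + 2.1q = 91.0 - 0.7q → q_m = 20.9643.
Total external benefit = ∫₀^{q_m} (8.0 + 0.9q) dq = 8.0×20.9643 + ½×0.9×20.9643² = 365.4902.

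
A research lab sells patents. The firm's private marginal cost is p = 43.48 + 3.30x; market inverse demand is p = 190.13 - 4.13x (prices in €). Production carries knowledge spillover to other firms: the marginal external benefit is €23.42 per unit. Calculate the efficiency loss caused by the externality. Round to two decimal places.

DWL = €36.91

Market equilibrium (private): 43.48 + 3.30x = 190.13 - 4.13x → x_m = 19.7376.
Social marginal cost = private MC − MEB = 20.06 + 3.30x.
Set SMC = demand: 20.06 + 3.30x = 190.13 - 4.13x → x* = 22.8896.
Height of the DWL triangle at x_m is demand(x_m) − SMC(x_m) = MEB(x_m) = 23.4200.
DWL = ½ × 3.1520 × 23.4200 = 36.9099.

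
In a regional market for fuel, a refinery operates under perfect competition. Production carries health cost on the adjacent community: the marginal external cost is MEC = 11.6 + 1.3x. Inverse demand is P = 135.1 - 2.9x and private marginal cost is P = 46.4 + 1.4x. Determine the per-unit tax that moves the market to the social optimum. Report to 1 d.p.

tax = 29.5 per unit

Social marginal cost = private MC + MEC = 58.0 + 2.7x.
Set SMC = demand: 58.0 + 2.7x = 135.1 - 2.9x → x* = 13.7679.
The Pigouvian tax equals MEC at x*: 11.6 + 1.3×13.7679 = 29.4983.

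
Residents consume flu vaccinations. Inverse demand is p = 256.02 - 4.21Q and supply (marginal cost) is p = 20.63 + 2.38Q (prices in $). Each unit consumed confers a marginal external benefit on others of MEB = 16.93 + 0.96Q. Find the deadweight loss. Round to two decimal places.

DWL = $233.00

Market equilibrium (private): 20.63 + 2.38Q = 256.02 - 4.21Q → Q_m = 35.7193.
Social marginal benefit = demand + MEB = 272.95 - 3.25Q.
Set SMB = MC: 272.95 - 3.25Q = 20.63 + 2.38Q → Q* = 44.8171.
The welfare-loss triangle has base |Q_m − Q*| and height MEB(Q_m) (the vertical gap between SMB and MC is zero at Q* and MEB at Q_m).
DWL = ½ × 9.0978 × 51.2205 = 232.9969.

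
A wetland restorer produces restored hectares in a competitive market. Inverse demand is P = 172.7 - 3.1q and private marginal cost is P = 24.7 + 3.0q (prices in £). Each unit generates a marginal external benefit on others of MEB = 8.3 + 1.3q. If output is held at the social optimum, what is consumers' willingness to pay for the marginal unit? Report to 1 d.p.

P = £71.8

Social marginal cost = private MC − MEB = 16.4 + 1.7q.
Set SMC = demand: 16.4 + 1.7q = 172.7 - 3.1q → q* = 32.5625.
Consumer price on the demand curve at q*: 172.7 − 3.1×32.5625 = 71.7563.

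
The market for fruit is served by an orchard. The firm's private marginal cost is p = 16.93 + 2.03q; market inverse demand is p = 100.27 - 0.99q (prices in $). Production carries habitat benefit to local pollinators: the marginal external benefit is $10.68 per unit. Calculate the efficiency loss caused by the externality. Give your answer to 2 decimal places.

DWL = $18.88

Market equilibrium (private): 16.93 + 2.03q = 100.27 - 0.99q → q_m = 27.5960.
Social marginal cost = private MC − MEB = 6.25 + 2.03q.
Set SMC = demand: 6.25 + 2.03q = 100.27 - 0.99q → q* = 31.1325.
Between q* and q_m the wedge demand − SMC runs linearly from 0 to MEB(q_m), so the loss is a triangle.
DWL = ½ × 3.5365 × 10.6800 = 18.8849.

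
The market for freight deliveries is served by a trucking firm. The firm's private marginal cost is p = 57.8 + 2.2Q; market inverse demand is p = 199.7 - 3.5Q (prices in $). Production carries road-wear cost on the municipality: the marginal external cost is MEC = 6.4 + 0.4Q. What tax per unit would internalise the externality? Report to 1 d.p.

tax = $15.3 per unit

Social marginal cost = private MC + MEC = 64.2 + 2.6Q.
Set SMC = demand: 64.2 + 2.6Q = 199.7 - 3.5Q → Q* = 22.2131.
The Pigouvian tax equals MEC at Q*: 6.4 + 0.4×22.2131 = 15.2852.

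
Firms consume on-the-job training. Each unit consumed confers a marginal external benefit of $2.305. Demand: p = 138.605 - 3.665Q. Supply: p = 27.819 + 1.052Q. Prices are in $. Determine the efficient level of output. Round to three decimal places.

Q* = 23.975

Social marginal benefit = demand + MEB = 140.910 - 3.665Q.
Set SMB = MC: 140.910 - 3.665Q = 27.819 + 1.052Q → Q* = 23.9752.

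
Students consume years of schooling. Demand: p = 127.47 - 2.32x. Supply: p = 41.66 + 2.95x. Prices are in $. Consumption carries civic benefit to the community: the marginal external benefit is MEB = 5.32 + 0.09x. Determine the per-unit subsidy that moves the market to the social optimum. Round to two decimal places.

subsidy = $6.90 per unit

Social marginal benefit = demand + MEB = 132.79 - 2.23x.
Set SMB = MC: 132.79 - 2.23x = 41.66 + 2.95x → x* = 17.5927.
The Pigouvian subsidy equals MEB at x*: 5.32 + 0.09×17.5927 = 6.9033.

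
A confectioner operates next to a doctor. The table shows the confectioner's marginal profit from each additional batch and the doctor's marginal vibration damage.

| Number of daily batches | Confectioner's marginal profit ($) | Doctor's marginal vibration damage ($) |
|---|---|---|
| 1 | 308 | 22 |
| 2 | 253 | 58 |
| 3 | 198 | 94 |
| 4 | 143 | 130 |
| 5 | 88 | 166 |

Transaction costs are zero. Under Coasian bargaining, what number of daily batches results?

4

Bargaining reaches the level where marginal profit last exceeds marginal vibration damage.
That holds through level 4 (143 ≥ 130) but not at 5 (88 < 166).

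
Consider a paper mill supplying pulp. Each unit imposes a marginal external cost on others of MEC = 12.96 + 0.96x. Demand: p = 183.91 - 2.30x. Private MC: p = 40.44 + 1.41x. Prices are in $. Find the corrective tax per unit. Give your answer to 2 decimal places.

tax = $39.79 per unit

Social marginal cost = private MC + MEC = 53.40 + 2.37x.
Set SMC = demand: 53.40 + 2.37x = 183.91 - 2.30x → x* = 27.9465.
The Pigouvian tax equals MEC at x*: 12.96 + 0.96×27.9465 = 39.7886.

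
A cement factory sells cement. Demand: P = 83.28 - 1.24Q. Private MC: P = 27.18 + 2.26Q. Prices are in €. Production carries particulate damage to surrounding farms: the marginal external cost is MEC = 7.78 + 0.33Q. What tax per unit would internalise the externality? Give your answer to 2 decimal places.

Social marginal cost = private MC + MEC = 34.96 + 2.59Q.
Set SMC = demand: 34.96 + 2.59Q = 83.28 - 1.24Q → Q* = 12.6162.
The Pigouvian tax equals MEC at Q*: 7.78 + 0.33×12.6162 = 11.9433.

tax = €11.94 per unit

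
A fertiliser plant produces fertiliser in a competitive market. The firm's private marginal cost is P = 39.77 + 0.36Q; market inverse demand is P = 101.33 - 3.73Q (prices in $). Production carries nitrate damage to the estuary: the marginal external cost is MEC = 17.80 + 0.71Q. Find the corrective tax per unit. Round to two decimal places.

tax = $24.27 per unit

Social marginal cost = private MC + MEC = 57.57 + 1.07Q.
Set SMC = demand: 57.57 + 1.07Q = 101.33 - 3.73Q → Q* = 9.1167.
The Pigouvian tax equals MEC at Q*: 17.80 + 0.71×9.1167 = 24.2729.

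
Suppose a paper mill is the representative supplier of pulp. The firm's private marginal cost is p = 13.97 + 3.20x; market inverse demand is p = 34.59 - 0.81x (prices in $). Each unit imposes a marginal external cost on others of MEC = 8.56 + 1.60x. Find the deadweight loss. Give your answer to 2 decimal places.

DWL = $25.12

Market equilibrium (private): 13.97 + 3.20x = 34.59 - 0.81x → x_m = 5.1421.
Social marginal cost = private MC + MEC = 22.53 + 4.80x.
Set SMC = demand: 22.53 + 4.80x = 34.59 - 0.81x → x* = 2.1497.
Height of the DWL triangle at x_m is SMC(x_m) − demand(x_m) = MEC(x_m) = 16.7874.
DWL = ½ × 2.9924 × 16.7874 = 25.1173.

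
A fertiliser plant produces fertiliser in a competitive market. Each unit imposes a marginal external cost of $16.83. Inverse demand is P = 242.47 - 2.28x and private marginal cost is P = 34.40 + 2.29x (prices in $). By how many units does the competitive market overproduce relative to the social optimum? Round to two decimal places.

Market equilibrium (private): 34.40 + 2.29x = 242.47 - 2.28x → x_m = 45.5295.
Social marginal cost = private MC + MEC = 51.23 + 2.29x.
Set SMC = demand: 51.23 + 2.29x = 242.47 - 2.28x → x* = 41.8468.
Gap = |45.5295 − 41.8468| = 3.6827.

3.68 units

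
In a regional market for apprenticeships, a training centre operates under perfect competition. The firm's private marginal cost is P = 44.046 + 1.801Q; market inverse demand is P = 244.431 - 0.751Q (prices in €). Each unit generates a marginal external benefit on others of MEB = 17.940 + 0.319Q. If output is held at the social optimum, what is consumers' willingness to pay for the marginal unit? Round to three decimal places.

P = €171.004

Social marginal cost = private MC − MEB = 26.106 + 1.482Q.
Set SMC = demand: 26.106 + 1.482Q = 244.431 - 0.751Q → Q* = 97.7721.
Consumer price on the demand curve at Q*: 244.431 − 0.751×97.7721 = 171.0042.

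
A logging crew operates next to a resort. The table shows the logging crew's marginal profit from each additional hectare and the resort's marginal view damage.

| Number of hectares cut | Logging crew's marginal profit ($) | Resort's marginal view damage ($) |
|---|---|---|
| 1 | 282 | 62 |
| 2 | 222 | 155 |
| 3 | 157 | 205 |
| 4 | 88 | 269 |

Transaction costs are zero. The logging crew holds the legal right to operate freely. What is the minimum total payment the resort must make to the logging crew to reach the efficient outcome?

Left alone the logging crew would choose level 4 (marginal profit stays positive).
Efficient level: k* = 2 (marginal profit ≥ marginal view damage through 2).
The resort must at least cover the logging crew's forgone profit from cutting 4→2: 157 + 88 = 245.

$245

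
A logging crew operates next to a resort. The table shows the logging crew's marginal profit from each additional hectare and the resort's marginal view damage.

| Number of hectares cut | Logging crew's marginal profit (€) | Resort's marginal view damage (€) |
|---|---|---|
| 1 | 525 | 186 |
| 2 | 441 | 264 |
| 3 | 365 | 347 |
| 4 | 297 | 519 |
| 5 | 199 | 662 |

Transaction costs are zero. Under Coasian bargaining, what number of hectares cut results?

Bargaining reaches the level where marginal profit last exceeds marginal view damage.
That holds through level 3 (365 ≥ 347) but not at 4 (297 < 519).

3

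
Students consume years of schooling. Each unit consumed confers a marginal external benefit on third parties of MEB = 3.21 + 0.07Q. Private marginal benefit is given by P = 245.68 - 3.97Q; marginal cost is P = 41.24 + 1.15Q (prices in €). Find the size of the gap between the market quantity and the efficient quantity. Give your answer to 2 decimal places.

Market equilibrium (private): 41.24 + 1.15Q = 245.68 - 3.97Q → Q_m = 39.9297.
Social marginal benefit = demand + MEB = 248.89 - 3.90Q.
Set SMB = MC: 248.89 - 3.90Q = 41.24 + 1.15Q → Q* = 41.1188.
Gap = |39.9297 − 41.1188| = 1.1891.

1.19 units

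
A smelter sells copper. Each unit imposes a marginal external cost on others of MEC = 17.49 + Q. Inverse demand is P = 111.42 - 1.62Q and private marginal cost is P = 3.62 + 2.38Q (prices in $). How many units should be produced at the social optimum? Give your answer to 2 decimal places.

Q* = 18.06

Social marginal cost = private MC + MEC = 21.11 + 3.38Q.
Set SMC = demand: 21.11 + 3.38Q = 111.42 - 1.62Q → Q* = 18.0620.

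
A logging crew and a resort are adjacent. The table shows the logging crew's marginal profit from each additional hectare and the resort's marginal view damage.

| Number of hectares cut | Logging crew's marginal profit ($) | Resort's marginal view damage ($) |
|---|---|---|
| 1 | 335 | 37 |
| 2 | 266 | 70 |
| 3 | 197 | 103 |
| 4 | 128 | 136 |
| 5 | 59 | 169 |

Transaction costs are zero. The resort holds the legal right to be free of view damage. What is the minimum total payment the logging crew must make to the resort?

$210

Efficient level: marginal profit ≥ marginal view damage through level 3, so k* = 3.
With the resort holding the right, the logging crew must at least compensate total damage at k*: 37 + 70 + 103 = 210.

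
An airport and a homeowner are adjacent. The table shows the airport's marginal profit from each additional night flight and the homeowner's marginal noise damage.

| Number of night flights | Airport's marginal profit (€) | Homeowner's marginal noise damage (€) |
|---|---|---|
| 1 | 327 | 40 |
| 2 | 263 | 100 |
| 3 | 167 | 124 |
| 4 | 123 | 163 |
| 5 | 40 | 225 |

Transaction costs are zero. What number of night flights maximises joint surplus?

Bargaining reaches the level where marginal profit last exceeds marginal noise damage.
That holds through level 3 (167 ≥ 124) but not at 4 (123 < 163).

3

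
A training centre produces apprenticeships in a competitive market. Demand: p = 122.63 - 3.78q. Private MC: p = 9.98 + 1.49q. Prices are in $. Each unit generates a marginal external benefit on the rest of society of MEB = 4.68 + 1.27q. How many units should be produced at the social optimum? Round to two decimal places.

Social marginal cost = private MC − MEB = 5.30 + 0.22q.
Set SMC = demand: 5.30 + 0.22q = 122.63 - 3.78q → q* = 29.3325.

q* = 29.33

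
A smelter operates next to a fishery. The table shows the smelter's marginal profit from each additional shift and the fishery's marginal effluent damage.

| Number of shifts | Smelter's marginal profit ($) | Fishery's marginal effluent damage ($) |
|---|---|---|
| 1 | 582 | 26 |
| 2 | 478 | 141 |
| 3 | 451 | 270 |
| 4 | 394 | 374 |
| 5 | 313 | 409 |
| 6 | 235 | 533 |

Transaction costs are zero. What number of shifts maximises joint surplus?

Bargaining reaches the level where marginal profit last exceeds marginal effluent damage.
That holds through level 4 (394 ≥ 374) but not at 5 (313 < 409).

4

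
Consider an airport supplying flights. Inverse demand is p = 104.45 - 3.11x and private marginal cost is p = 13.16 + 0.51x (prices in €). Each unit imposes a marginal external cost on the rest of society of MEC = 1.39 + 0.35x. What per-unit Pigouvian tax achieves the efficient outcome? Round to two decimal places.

tax = €9.32 per unit

Social marginal cost = private MC + MEC = 14.55 + 0.86x.
Set SMC = demand: 14.55 + 0.86x = 104.45 - 3.11x → x* = 22.6448.
The Pigouvian tax equals MEC at x*: 1.39 + 0.35×22.6448 = 9.3157.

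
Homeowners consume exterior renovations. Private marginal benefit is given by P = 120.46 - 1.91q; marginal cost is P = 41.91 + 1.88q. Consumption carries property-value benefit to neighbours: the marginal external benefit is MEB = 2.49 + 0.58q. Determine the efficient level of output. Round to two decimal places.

q* = 25.25

Social marginal benefit = demand + MEB = 122.95 - 1.33q.
Set SMB = MC: 122.95 - 1.33q = 41.91 + 1.88q → q* = 25.2461.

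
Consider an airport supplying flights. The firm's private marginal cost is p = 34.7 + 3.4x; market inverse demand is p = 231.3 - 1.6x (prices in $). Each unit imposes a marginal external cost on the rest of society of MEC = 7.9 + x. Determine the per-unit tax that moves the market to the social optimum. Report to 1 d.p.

tax = $39.4 per unit

Social marginal cost = private MC + MEC = 42.6 + 4.4x.
Set SMC = demand: 42.6 + 4.4x = 231.3 - 1.6x → x* = 31.4500.
The Pigouvian tax equals MEC at x*: 7.9 + 1.0×31.4500 = 39.3500.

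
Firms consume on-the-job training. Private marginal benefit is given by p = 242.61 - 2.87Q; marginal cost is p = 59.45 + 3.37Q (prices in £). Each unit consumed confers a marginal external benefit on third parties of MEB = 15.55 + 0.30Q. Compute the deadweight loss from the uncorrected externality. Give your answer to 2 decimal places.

Market equilibrium (private): 59.45 + 3.37Q = 242.61 - 2.87Q → Q_m = 29.3526.
Social marginal benefit = demand + MEB = 258.16 - 2.57Q.
Set SMB = MC: 258.16 - 2.57Q = 59.45 + 3.37Q → Q* = 33.4529.
Between Q* and Q_m the wedge SMB − MC runs linearly from 0 to MEB(Q_m), so the loss is a triangle.
DWL = ½ × 4.1003 × 24.3558 = 49.9330.

DWL = £49.93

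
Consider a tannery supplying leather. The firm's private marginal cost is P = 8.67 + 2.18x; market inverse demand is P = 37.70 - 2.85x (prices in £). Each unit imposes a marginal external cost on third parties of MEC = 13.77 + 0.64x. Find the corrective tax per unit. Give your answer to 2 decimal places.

Social marginal cost = private MC + MEC = 22.44 + 2.82x.
Set SMC = demand: 22.44 + 2.82x = 37.70 - 2.85x → x* = 2.6914.
The Pigouvian tax equals MEC at x*: 13.77 + 0.64×2.6914 = 15.4925.

tax = £15.49 per unit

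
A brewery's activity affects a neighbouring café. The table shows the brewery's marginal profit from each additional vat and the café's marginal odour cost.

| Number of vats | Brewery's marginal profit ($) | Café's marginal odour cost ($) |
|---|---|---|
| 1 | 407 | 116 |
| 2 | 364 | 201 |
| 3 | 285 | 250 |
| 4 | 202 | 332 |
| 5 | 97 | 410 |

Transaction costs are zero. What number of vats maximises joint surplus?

3

Bargaining reaches the level where marginal profit last exceeds marginal odour cost.
That holds through level 3 (285 ≥ 250) but not at 4 (202 < 332).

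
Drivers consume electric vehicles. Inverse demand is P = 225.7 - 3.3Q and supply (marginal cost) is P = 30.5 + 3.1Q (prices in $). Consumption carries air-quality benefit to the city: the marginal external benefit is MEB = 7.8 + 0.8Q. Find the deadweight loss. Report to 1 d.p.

DWL = $92.6

Market equilibrium (private): 30.5 + 3.1Q = 225.7 - 3.3Q → Q_m = 30.5000.
Social marginal benefit = demand + MEB = 233.5 - 2.5Q.
Set SMB = MC: 233.5 - 2.5Q = 30.5 + 3.1Q → Q* = 36.2500.
The welfare-loss triangle has base |Q_m − Q*| and height MEB(Q_m) (the vertical gap between SMB and MC is zero at Q* and MEB at Q_m).
DWL = ½ × 5.7500 × 32.2000 = 92.5750.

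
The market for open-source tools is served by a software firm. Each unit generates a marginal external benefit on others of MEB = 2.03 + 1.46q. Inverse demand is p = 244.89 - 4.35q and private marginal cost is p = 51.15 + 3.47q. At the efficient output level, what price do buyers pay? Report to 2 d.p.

P = 110.99

Social marginal cost = private MC − MEB = 49.12 + 2.01q.
Set SMC = demand: 49.12 + 2.01q = 244.89 - 4.35q → q* = 30.7814.
Consumer price on the demand curve at q*: 244.89 − 4.35×30.7814 = 110.9909.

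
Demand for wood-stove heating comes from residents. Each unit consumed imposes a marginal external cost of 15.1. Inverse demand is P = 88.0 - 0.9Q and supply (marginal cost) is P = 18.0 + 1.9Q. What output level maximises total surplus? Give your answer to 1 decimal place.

Q* = 19.6

Social marginal benefit = demand − MEC = 72.9 - 0.9Q.
Set SMB = MC: 72.9 - 0.9Q = 18.0 + 1.9Q → Q* = 19.6071.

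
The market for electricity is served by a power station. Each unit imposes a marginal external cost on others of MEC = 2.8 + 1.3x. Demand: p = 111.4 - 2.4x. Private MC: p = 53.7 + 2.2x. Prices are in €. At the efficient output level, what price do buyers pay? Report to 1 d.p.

P = €89.1

Social marginal cost = private MC + MEC = 56.5 + 3.5x.
Set SMC = demand: 56.5 + 3.5x = 111.4 - 2.4x → x* = 9.3051.
Consumer price on the demand curve at x*: 111.4 − 2.4×9.3051 = 89.0678.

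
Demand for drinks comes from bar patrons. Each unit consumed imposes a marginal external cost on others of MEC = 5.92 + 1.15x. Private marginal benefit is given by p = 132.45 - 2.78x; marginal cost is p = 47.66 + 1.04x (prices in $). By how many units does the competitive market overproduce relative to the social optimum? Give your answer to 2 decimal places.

Market equilibrium (private): 47.66 + 1.04x = 132.45 - 2.78x → x_m = 22.1963.
Social marginal benefit = demand − MEC = 126.53 - 3.93x.
Set SMB = MC: 126.53 - 3.93x = 47.66 + 1.04x → x* = 15.8692.
Gap = |22.1963 − 15.8692| = 6.3271.

6.33 units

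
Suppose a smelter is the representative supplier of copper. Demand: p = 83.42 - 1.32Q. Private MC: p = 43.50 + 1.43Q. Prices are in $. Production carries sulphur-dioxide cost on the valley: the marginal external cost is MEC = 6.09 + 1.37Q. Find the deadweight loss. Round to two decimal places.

DWL = $81.90

Market equilibrium (private): 43.50 + 1.43Q = 83.42 - 1.32Q → Q_m = 14.5164.
Social marginal cost = private MC + MEC = 49.59 + 2.80Q.
Set SMC = demand: 49.59 + 2.80Q = 83.42 - 1.32Q → Q* = 8.2112.
The loss is the area between SMC and demand from Q* to Q_m; with linear curves that's a triangle of height MEC(Q_m).
DWL = ½ × 6.3052 × 25.9774 = 81.8964.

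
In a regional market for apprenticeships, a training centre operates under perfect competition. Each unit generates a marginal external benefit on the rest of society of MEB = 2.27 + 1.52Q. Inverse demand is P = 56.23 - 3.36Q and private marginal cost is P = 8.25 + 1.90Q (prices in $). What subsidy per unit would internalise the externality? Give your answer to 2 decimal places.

Social marginal cost = private MC − MEB = 5.98 + 0.38Q.
Set SMC = demand: 5.98 + 0.38Q = 56.23 - 3.36Q → Q* = 13.4358.
The Pigouvian subsidy equals MEB at Q*: 2.27 + 1.52×13.4358 = 22.6924.

subsidy = $22.69 per unit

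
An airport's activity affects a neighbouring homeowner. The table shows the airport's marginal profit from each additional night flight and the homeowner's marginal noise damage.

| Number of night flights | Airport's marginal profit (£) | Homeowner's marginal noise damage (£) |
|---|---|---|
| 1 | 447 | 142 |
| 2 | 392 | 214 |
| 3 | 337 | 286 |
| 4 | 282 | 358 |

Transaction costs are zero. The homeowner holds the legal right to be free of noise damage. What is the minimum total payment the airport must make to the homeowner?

£642

Efficient level: marginal profit ≥ marginal noise damage through level 3, so k* = 3.
With the homeowner holding the right, the airport must at least compensate total damage at k*: 142 + 214 + 286 = 642.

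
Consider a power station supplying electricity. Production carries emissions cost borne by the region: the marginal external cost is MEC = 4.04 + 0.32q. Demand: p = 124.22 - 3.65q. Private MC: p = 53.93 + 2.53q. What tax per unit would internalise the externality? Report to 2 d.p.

Social marginal cost = private MC + MEC = 57.97 + 2.85q.
Set SMC = demand: 57.97 + 2.85q = 124.22 - 3.65q → q* = 10.1923.
The Pigouvian tax equals MEC at q*: 4.04 + 0.32×10.1923 = 7.3015.

tax = 7.30 per unit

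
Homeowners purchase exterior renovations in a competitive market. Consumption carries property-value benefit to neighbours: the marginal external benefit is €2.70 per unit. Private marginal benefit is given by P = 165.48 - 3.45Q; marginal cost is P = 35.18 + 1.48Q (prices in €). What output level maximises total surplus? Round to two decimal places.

Social marginal benefit = demand + MEB = 168.18 - 3.45Q.
Set SMB = MC: 168.18 - 3.45Q = 35.18 + 1.48Q → Q* = 26.9777.

Q* = 26.98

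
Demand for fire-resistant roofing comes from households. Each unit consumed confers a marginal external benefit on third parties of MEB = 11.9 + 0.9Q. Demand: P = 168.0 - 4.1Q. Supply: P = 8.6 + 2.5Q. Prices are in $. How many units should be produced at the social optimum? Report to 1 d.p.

Q* = 30.1

Social marginal benefit = demand + MEB = 179.9 - 3.2Q.
Set SMB = MC: 179.9 - 3.2Q = 8.6 + 2.5Q → Q* = 30.0526.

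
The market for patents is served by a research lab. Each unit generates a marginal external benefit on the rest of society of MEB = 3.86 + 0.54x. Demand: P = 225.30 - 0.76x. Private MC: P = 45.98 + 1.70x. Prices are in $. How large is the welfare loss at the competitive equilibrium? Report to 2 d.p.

Market equilibrium (private): 45.98 + 1.70x = 225.30 - 0.76x → x_m = 72.8943.
Social marginal cost = private MC − MEB = 42.12 + 1.16x.
Set SMC = demand: 42.12 + 1.16x = 225.30 - 0.76x → x* = 95.4063.
Height of the DWL triangle at x_m is demand(x_m) − SMC(x_m) = MEB(x_m) = 43.2229.
DWL = ½ × 22.5120 × 43.2229 = 486.5170.

DWL = $486.52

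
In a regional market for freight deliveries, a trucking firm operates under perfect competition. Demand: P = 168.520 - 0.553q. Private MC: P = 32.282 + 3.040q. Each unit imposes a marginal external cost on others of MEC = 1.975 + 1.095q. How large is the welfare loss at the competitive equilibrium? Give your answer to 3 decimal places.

Market equilibrium (private): 32.282 + 3.040q = 168.520 - 0.553q → q_m = 37.9176.
Social marginal cost = private MC + MEC = 34.257 + 4.135q.
Set SMC = demand: 34.257 + 4.135q = 168.520 - 0.553q → q* = 28.6397.
Height of the DWL triangle at q_m is SMC(q_m) − demand(q_m) = MEC(q_m) = 43.4948.
DWL = ½ × 9.2779 × 43.4948 = 201.7702.

DWL = 201.770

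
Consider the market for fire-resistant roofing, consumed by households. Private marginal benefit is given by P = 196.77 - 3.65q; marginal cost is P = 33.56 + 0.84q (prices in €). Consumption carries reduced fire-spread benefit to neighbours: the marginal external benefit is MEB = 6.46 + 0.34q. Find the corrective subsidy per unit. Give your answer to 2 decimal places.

Social marginal benefit = demand + MEB = 203.23 - 3.31q.
Set SMB = MC: 203.23 - 3.31q = 33.56 + 0.84q → q* = 40.8843.
The Pigouvian subsidy equals MEB at q*: 6.46 + 0.34×40.8843 = 20.3607.

subsidy = €20.36 per unit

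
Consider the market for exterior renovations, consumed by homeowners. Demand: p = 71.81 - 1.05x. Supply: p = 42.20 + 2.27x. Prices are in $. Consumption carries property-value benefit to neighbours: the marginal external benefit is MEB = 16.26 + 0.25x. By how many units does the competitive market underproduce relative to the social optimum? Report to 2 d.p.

Market equilibrium (private): 42.20 + 2.27x = 71.81 - 1.05x → x_m = 8.9187.
Social marginal benefit = demand + MEB = 88.07 - 0.80x.
Set SMB = MC: 88.07 - 0.80x = 42.20 + 2.27x → x* = 14.9414.
Gap = |8.9187 − 14.9414| = 6.0227.

6.02 units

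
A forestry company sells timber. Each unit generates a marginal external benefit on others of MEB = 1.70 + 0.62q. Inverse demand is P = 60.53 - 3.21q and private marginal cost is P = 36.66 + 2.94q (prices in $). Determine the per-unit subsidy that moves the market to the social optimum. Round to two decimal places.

Social marginal cost = private MC − MEB = 34.96 + 2.32q.
Set SMC = demand: 34.96 + 2.32q = 60.53 - 3.21q → q* = 4.6239.
The Pigouvian subsidy equals MEB at q*: 1.70 + 0.62×4.6239 = 4.5668.

subsidy = $4.57 per unit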